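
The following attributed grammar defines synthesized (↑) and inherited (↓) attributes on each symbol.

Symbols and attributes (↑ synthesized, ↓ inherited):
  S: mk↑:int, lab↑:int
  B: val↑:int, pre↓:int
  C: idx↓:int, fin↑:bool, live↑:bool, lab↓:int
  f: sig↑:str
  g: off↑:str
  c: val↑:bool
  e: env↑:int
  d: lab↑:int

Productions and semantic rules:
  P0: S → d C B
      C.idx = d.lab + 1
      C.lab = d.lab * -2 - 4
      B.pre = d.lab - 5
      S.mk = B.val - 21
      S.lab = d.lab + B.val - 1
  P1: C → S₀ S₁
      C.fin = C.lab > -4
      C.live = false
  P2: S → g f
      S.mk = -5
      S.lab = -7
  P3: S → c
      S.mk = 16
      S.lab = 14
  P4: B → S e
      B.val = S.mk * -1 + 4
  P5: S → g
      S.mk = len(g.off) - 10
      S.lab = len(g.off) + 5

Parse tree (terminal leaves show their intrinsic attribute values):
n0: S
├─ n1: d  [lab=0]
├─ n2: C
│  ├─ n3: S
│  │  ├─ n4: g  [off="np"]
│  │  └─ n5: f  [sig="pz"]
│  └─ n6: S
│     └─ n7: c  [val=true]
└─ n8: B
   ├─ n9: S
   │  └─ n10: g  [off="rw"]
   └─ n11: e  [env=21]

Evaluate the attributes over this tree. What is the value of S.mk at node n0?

1. n1.lab = 0  [terminal]
2. n2.idx = 1  [d.lab + 1]
3. n2.lab = -4  [d.lab * -2 - 4]
4. n4.off = "np"  [terminal]
5. n5.sig = "pz"  [terminal]
6. n3.mk = -5  [-5]
7. n3.lab = -7  [-7]
8. n7.val = true  [terminal]
9. n6.mk = 16  [16]
10. n6.lab = 14  [14]
11. n2.fin = false  [C.lab > -4]
12. n2.live = false  [false]
13. n8.pre = -5  [d.lab - 5]
14. n10.off = "rw"  [terminal]
15. n9.mk = -8  [len(g.off) - 10]
16. n9.lab = 7  [len(g.off) + 5]
17. n11.env = 21  [terminal]
18. n8.val = 12  [S.mk * -1 + 4]
19. n0.mk = -9  [B.val - 21]
20. n0.lab = 11  [d.lab + B.val - 1]

-9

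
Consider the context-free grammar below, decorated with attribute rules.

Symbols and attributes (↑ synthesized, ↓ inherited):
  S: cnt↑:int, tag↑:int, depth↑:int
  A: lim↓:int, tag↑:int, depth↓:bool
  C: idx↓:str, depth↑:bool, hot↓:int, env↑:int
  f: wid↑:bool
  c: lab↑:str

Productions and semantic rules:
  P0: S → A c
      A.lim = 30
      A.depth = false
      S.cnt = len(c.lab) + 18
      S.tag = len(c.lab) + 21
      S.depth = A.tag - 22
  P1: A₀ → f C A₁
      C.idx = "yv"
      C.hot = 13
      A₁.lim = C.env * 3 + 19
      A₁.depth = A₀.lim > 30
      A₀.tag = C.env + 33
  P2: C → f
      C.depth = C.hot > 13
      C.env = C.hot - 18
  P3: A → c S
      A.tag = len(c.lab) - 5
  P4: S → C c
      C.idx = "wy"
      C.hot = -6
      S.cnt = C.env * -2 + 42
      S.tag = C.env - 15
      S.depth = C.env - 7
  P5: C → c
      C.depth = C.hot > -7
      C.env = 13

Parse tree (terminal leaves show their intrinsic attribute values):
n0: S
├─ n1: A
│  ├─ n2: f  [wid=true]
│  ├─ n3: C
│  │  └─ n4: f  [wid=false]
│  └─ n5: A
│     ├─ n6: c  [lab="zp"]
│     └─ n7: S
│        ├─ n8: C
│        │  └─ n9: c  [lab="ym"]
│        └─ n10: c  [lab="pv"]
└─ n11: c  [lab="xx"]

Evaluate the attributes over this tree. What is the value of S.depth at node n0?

1. n1.lim = 30  [30]
2. n1.depth = false  [false]
3. n2.wid = true  [terminal]
4. n3.idx = "yv"  ["yv"]
5. n3.hot = 13  [13]
6. n4.wid = false  [terminal]
7. n3.depth = false  [C.hot > 13]
8. n3.env = -5  [C.hot - 18]
9. n5.lim = 4  [C.env * 3 + 19]
10. n5.depth = false  [A₀.lim > 30]
11. n6.lab = "zp"  [terminal]
12. n8.idx = "wy"  ["wy"]
13. n8.hot = -6  [-6]
14. n9.lab = "ym"  [terminal]
15. n8.depth = true  [C.hot > -7]
16. n8.env = 13  [13]
17. n10.lab = "pv"  [terminal]
18. n7.cnt = 16  [C.env * -2 + 42]
19. n7.tag = -2  [C.env - 15]
20. n7.depth = 6  [C.env - 7]
21. n5.tag = -3  [len(c.lab) - 5]
22. n1.tag = 28  [C.env + 33]
23. n11.lab = "xx"  [terminal]
24. n0.cnt = 20  [len(c.lab) + 18]
25. n0.tag = 23  [len(c.lab) + 21]
26. n0.depth = 6  [A.tag - 22]

6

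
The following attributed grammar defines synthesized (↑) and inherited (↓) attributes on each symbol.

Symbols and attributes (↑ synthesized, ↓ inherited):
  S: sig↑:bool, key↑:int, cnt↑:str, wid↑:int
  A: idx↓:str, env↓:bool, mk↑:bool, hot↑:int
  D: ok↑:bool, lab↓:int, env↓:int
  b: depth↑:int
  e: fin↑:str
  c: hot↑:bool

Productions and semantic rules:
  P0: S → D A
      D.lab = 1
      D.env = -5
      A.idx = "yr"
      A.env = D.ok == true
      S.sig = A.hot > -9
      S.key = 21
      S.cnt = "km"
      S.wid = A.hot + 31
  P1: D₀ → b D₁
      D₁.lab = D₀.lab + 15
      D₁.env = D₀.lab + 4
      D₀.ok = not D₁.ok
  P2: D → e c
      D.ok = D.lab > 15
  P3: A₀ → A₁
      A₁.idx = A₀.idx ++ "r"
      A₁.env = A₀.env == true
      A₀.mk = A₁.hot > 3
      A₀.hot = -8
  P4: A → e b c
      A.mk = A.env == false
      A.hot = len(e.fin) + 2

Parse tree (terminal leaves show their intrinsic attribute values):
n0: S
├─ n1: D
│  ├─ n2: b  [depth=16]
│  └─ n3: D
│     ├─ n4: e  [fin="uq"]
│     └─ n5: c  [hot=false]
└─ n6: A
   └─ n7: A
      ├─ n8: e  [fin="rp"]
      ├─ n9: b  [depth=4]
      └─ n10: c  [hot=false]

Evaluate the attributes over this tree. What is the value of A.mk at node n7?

true

1. n1.lab = 1  [1]
2. n1.env = -5  [-5]
3. n2.depth = 16  [terminal]
4. n3.lab = 16  [D₀.lab + 15]
5. n3.env = 5  [D₀.lab + 4]
6. n4.fin = "uq"  [terminal]
7. n5.hot = false  [terminal]
8. n3.ok = true  [D.lab > 15]
9. n1.ok = false  [not D₁.ok]
10. n6.idx = "yr"  ["yr"]
11. n6.env = false  [D.ok == true]
12. n7.idx = "yrr"  [A₀.idx ++ "r"]
13. n7.env = false  [A₀.env == true]
14. n8.fin = "rp"  [terminal]
15. n9.depth = 4  [terminal]
16. n10.hot = false  [terminal]
17. n7.mk = true  [A.env == false]
18. n7.hot = 4  [len(e.fin) + 2]
19. n6.mk = true  [A₁.hot > 3]
20. n6.hot = -8  [-8]
21. n0.sig = true  [A.hot > -9]
22. n0.key = 21  [21]
23. n0.cnt = "km"  ["km"]
24. n0.wid = 23  [A.hot + 31]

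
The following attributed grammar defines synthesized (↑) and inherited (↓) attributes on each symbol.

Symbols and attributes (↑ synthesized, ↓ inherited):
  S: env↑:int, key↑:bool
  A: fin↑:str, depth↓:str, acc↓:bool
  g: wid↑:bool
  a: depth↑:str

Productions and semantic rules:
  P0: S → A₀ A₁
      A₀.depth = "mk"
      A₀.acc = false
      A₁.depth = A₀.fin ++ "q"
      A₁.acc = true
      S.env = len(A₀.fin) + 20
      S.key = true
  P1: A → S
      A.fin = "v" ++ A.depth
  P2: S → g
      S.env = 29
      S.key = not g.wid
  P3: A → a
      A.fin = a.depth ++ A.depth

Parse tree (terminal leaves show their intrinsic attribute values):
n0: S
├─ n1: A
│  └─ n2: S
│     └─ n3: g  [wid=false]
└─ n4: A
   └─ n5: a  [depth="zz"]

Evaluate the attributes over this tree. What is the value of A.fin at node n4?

"zzvmkq"

1. n1.depth = "mk"  ["mk"]
2. n1.acc = false  [false]
3. n3.wid = false  [terminal]
4. n2.env = 29  [29]
5. n2.key = true  [not g.wid]
6. n1.fin = "vmk"  ["v" ++ A.depth]
7. n4.depth = "vmkq"  [A₀.fin ++ "q"]
8. n4.acc = true  [true]
9. n5.depth = "zz"  [terminal]
10. n4.fin = "zzvmkq"  [a.depth ++ A.depth]
11. n0.env = 23  [len(A₀.fin) + 20]
12. n0.key = true  [true]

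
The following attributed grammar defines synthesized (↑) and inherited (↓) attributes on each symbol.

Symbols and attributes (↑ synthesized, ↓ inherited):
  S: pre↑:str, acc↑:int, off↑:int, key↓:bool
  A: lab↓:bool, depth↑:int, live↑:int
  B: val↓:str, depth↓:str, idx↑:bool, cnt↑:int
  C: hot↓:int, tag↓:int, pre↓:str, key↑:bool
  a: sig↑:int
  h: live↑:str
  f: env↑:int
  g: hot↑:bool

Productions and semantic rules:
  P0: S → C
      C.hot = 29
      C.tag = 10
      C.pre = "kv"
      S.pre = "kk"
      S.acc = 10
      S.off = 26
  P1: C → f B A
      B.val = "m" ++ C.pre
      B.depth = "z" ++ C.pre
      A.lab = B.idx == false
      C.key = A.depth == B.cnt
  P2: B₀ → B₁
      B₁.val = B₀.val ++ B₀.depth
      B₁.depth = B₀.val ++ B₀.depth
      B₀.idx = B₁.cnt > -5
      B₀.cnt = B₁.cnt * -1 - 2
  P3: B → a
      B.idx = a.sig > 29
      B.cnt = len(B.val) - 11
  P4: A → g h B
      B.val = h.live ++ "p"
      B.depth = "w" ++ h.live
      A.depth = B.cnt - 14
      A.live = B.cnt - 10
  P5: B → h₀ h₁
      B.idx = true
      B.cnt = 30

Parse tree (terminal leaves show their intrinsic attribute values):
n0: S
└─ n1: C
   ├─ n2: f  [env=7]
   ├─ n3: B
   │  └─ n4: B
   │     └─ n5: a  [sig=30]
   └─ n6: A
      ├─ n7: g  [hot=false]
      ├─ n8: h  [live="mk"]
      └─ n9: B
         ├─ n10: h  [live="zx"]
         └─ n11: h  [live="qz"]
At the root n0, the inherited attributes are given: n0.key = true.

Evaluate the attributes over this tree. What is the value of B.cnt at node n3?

3

1. n0.key = true  [given at root]
2. n1.hot = 29  [29]
3. n1.tag = 10  [10]
4. n1.pre = "kv"  ["kv"]
5. n2.env = 7  [terminal]
6. n3.val = "mkv"  ["m" ++ C.pre]
7. n3.depth = "zkv"  ["z" ++ C.pre]
8. n4.val = "mkvzkv"  [B₀.val ++ B₀.depth]
9. n4.depth = "mkvzkv"  [B₀.val ++ B₀.depth]
10. n5.sig = 30  [terminal]
11. n4.idx = true  [a.sig > 29]
12. n4.cnt = -5  [len(B.val) - 11]
13. n3.idx = false  [B₁.cnt > -5]
14. n3.cnt = 3  [B₁.cnt * -1 - 2]
15. n6.lab = true  [B.idx == false]
16. n7.hot = false  [terminal]
17. n8.live = "mk"  [terminal]
18. n9.val = "mkp"  [h.live ++ "p"]
19. n9.depth = "wmk"  ["w" ++ h.live]
20. n10.live = "zx"  [terminal]
21. n11.live = "qz"  [terminal]
22. n9.idx = true  [true]
23. n9.cnt = 30  [30]
24. n6.depth = 16  [B.cnt - 14]
25. n6.live = 20  [B.cnt - 10]
26. n1.key = false  [A.depth == B.cnt]
27. n0.pre = "kk"  ["kk"]
28. n0.acc = 10  [10]
29. n0.off = 26  [26]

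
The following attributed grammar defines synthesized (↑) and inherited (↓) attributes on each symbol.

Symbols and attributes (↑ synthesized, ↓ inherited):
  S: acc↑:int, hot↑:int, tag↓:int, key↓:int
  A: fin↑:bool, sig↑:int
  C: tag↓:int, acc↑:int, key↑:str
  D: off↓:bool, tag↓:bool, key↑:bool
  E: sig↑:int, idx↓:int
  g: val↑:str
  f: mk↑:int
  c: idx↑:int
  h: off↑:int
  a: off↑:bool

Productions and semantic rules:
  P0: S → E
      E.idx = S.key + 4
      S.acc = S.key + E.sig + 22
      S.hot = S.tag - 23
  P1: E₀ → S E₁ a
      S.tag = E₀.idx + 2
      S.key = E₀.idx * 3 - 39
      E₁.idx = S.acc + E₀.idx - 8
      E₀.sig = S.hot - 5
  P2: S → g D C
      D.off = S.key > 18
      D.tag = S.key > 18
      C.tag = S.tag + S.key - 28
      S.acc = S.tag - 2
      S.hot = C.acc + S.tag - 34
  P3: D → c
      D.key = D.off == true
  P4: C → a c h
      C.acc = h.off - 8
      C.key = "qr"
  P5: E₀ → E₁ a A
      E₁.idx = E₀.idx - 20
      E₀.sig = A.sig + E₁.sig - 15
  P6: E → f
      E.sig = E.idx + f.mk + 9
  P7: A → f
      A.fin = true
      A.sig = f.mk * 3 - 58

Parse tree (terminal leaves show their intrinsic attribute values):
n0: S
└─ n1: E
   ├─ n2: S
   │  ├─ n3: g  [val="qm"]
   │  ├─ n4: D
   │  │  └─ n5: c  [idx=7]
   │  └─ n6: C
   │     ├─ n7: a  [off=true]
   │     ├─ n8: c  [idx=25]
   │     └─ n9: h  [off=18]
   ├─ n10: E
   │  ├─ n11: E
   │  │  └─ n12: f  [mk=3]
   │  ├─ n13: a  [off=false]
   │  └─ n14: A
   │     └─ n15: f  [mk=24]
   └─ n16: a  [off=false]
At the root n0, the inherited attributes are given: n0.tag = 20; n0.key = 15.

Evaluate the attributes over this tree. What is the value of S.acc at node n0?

29

1. n0.tag = 20  [given at root]
2. n0.key = 15  [given at root]
3. n1.idx = 19  [S.key + 4]
4. n2.tag = 21  [E₀.idx + 2]
5. n2.key = 18  [E₀.idx * 3 - 39]
6. n3.val = "qm"  [terminal]
7. n4.off = false  [S.key > 18]
8. n4.tag = false  [S.key > 18]
9. n5.idx = 7  [terminal]
10. n4.key = false  [D.off == true]
11. n6.tag = 11  [S.tag + S.key - 28]
12. n7.off = true  [terminal]
13. n8.idx = 25  [terminal]
14. n9.off = 18  [terminal]
15. n6.acc = 10  [h.off - 8]
16. n6.key = "qr"  ["qr"]
17. n2.acc = 19  [S.tag - 2]
18. n2.hot = -3  [C.acc + S.tag - 34]
19. n10.idx = 30  [S.acc + E₀.idx - 8]
20. n11.idx = 10  [E₀.idx - 20]
21. n12.mk = 3  [terminal]
22. n11.sig = 22  [E.idx + f.mk + 9]
23. n13.off = false  [terminal]
24. n15.mk = 24  [terminal]
25. n14.fin = true  [true]
26. n14.sig = 14  [f.mk * 3 - 58]
27. n10.sig = 21  [A.sig + E₁.sig - 15]
28. n16.off = false  [terminal]
29. n1.sig = -8  [S.hot - 5]
30. n0.acc = 29  [S.key + E.sig + 22]
31. n0.hot = -3  [S.tag - 23]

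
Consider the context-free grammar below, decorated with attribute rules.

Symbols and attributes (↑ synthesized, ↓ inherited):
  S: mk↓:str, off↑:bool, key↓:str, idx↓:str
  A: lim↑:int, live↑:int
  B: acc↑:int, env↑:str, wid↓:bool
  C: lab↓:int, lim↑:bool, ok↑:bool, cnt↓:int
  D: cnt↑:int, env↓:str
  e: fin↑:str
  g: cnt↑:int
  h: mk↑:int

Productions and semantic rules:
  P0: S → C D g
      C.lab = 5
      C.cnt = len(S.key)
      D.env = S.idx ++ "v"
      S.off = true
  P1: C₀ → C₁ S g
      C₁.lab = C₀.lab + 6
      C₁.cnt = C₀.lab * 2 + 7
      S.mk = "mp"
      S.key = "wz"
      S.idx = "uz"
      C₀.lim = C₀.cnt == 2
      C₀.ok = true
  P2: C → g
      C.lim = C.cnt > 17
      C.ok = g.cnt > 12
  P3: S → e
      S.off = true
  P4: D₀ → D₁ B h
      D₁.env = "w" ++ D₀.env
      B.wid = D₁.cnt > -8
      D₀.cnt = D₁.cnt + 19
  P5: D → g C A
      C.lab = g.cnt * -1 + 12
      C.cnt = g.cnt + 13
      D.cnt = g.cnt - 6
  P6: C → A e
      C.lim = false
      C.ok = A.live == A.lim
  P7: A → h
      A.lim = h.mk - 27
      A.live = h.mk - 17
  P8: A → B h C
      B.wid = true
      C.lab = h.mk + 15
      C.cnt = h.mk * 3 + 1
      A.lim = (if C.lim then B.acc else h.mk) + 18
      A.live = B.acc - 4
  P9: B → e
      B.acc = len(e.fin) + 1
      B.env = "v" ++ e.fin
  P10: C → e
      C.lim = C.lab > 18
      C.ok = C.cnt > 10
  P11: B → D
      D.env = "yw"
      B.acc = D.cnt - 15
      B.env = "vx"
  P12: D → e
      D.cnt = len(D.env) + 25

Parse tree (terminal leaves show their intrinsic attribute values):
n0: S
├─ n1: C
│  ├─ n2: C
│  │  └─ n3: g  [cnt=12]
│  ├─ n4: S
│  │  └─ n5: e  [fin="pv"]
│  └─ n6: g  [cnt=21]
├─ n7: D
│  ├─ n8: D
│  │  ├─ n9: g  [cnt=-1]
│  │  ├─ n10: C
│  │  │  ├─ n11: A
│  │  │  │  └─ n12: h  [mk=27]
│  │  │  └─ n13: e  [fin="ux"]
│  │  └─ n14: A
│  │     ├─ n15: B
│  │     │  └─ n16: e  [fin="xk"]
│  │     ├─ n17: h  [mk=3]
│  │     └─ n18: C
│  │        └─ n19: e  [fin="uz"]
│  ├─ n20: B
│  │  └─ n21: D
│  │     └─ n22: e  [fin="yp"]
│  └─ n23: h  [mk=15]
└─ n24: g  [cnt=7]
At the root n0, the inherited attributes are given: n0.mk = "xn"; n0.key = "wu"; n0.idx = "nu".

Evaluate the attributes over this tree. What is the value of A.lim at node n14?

1. n0.mk = "xn"  [given at root]
2. n0.key = "wu"  [given at root]
3. n0.idx = "nu"  [given at root]
4. n1.lab = 5  [5]
5. n1.cnt = 2  [len(S.key)]
6. n2.lab = 11  [C₀.lab + 6]
7. n2.cnt = 17  [C₀.lab * 2 + 7]
8. n3.cnt = 12  [terminal]
9. n2.lim = false  [C.cnt > 17]
10. n2.ok = false  [g.cnt > 12]
11. n4.mk = "mp"  ["mp"]
12. n4.key = "wz"  ["wz"]
13. n4.idx = "uz"  ["uz"]
14. n5.fin = "pv"  [terminal]
15. n4.off = true  [true]
16. n6.cnt = 21  [terminal]
17. n1.lim = true  [C₀.cnt == 2]
18. n1.ok = true  [true]
19. n7.env = "nuv"  [S.idx ++ "v"]
20. n8.env = "wnuv"  ["w" ++ D₀.env]
21. n9.cnt = -1  [terminal]
22. n10.lab = 13  [g.cnt * -1 + 12]
23. n10.cnt = 12  [g.cnt + 13]
24. n12.mk = 27  [terminal]
25. n11.lim = 0  [h.mk - 27]
26. n11.live = 10  [h.mk - 17]
27. n13.fin = "ux"  [terminal]
28. n10.lim = false  [false]
29. n10.ok = false  [A.live == A.lim]
30. n15.wid = true  [true]
31. n16.fin = "xk"  [terminal]
32. n15.acc = 3  [len(e.fin) + 1]
33. n15.env = "vxk"  ["v" ++ e.fin]
34. n17.mk = 3  [terminal]
35. n18.lab = 18  [h.mk + 15]
36. n18.cnt = 10  [h.mk * 3 + 1]
37. n19.fin = "uz"  [terminal]
38. n18.lim = false  [C.lab > 18]
39. n18.ok = false  [C.cnt > 10]
40. n14.lim = 21  [(if C.lim then B.acc else h.mk) + 18]
41. n14.live = -1  [B.acc - 4]
42. n8.cnt = -7  [g.cnt - 6]
43. n20.wid = true  [D₁.cnt > -8]
44. n21.env = "yw"  ["yw"]
45. n22.fin = "yp"  [terminal]
46. n21.cnt = 27  [len(D.env) + 25]
47. n20.acc = 12  [D.cnt - 15]
48. n20.env = "vx"  ["vx"]
49. n23.mk = 15  [terminal]
50. n7.cnt = 12  [D₁.cnt + 19]
51. n24.cnt = 7  [terminal]
52. n0.off = true  [true]

21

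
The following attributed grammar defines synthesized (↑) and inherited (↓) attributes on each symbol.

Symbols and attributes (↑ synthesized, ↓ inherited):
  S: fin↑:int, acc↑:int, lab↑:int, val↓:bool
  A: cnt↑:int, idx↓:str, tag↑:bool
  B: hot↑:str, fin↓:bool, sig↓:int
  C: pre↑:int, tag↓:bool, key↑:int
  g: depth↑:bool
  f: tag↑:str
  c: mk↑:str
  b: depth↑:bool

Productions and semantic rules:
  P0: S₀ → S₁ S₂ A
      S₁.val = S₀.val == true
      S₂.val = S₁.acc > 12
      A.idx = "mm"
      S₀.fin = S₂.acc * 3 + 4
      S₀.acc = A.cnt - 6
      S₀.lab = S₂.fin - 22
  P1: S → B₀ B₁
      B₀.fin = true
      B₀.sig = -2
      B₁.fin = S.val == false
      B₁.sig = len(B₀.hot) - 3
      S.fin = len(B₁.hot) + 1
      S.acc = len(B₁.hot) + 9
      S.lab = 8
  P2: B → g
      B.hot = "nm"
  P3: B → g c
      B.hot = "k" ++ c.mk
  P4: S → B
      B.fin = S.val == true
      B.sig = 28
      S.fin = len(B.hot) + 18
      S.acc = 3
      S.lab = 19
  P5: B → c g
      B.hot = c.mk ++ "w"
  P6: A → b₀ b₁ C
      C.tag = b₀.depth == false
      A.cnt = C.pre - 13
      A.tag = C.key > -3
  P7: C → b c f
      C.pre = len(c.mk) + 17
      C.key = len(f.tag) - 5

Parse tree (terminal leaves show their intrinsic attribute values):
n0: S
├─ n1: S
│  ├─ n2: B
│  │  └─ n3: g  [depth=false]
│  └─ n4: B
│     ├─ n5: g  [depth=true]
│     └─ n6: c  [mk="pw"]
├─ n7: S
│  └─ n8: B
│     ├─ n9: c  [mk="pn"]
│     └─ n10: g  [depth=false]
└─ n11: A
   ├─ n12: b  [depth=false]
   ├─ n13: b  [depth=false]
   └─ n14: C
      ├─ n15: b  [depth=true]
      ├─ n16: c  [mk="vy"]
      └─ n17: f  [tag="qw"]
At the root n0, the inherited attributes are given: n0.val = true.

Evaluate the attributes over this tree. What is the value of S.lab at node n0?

-1

1. n0.val = true  [given at root]
2. n1.val = true  [S₀.val == true]
3. n2.fin = true  [true]
4. n2.sig = -2  [-2]
5. n3.depth = false  [terminal]
6. n2.hot = "nm"  ["nm"]
7. n4.fin = false  [S.val == false]
8. n4.sig = -1  [len(B₀.hot) - 3]
9. n5.depth = true  [terminal]
10. n6.mk = "pw"  [terminal]
11. n4.hot = "kpw"  ["k" ++ c.mk]
12. n1.fin = 4  [len(B₁.hot) + 1]
13. n1.acc = 12  [len(B₁.hot) + 9]
14. n1.lab = 8  [8]
15. n7.val = false  [S₁.acc > 12]
16. n8.fin = false  [S.val == true]
17. n8.sig = 28  [28]
18. n9.mk = "pn"  [terminal]
19. n10.depth = false  [terminal]
20. n8.hot = "pnw"  [c.mk ++ "w"]
21. n7.fin = 21  [len(B.hot) + 18]
22. n7.acc = 3  [3]
23. n7.lab = 19  [19]
24. n11.idx = "mm"  ["mm"]
25. n12.depth = false  [terminal]
26. n13.depth = false  [terminal]
27. n14.tag = true  [b₀.depth == false]
28. n15.depth = true  [terminal]
29. n16.mk = "vy"  [terminal]
30. n17.tag = "qw"  [terminal]
31. n14.pre = 19  [len(c.mk) + 17]
32. n14.key = -3  [len(f.tag) - 5]
33. n11.cnt = 6  [C.pre - 13]
34. n11.tag = false  [C.key > -3]
35. n0.fin = 13  [S₂.acc * 3 + 4]
36. n0.acc = 0  [A.cnt - 6]
37. n0.lab = -1  [S₂.fin - 22]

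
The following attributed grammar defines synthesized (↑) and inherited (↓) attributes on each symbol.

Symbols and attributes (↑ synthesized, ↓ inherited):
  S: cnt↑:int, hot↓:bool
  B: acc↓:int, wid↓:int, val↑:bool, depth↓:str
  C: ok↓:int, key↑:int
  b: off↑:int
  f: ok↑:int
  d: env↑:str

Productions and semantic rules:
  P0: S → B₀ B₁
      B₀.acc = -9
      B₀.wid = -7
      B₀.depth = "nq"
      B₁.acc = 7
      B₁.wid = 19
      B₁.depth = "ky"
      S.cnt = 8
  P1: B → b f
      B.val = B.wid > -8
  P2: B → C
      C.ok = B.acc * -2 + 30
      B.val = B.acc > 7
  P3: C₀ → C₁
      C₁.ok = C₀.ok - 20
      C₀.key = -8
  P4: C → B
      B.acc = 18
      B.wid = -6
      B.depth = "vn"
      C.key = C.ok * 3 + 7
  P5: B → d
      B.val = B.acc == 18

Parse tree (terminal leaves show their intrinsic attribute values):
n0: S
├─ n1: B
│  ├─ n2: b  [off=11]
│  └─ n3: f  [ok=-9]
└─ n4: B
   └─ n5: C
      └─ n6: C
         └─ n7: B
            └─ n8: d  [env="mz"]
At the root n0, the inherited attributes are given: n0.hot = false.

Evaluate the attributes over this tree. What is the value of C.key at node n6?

-5

1. n0.hot = false  [given at root]
2. n1.acc = -9  [-9]
3. n1.wid = -7  [-7]
4. n1.depth = "nq"  ["nq"]
5. n2.off = 11  [terminal]
6. n3.ok = -9  [terminal]
7. n1.val = true  [B.wid > -8]
8. n4.acc = 7  [7]
9. n4.wid = 19  [19]
10. n4.depth = "ky"  ["ky"]
11. n5.ok = 16  [B.acc * -2 + 30]
12. n6.ok = -4  [C₀.ok - 20]
13. n7.acc = 18  [18]
14. n7.wid = -6  [-6]
15. n7.depth = "vn"  ["vn"]
16. n8.env = "mz"  [terminal]
17. n7.val = true  [B.acc == 18]
18. n6.key = -5  [C.ok * 3 + 7]
19. n5.key = -8  [-8]
20. n4.val = false  [B.acc > 7]
21. n0.cnt = 8  [8]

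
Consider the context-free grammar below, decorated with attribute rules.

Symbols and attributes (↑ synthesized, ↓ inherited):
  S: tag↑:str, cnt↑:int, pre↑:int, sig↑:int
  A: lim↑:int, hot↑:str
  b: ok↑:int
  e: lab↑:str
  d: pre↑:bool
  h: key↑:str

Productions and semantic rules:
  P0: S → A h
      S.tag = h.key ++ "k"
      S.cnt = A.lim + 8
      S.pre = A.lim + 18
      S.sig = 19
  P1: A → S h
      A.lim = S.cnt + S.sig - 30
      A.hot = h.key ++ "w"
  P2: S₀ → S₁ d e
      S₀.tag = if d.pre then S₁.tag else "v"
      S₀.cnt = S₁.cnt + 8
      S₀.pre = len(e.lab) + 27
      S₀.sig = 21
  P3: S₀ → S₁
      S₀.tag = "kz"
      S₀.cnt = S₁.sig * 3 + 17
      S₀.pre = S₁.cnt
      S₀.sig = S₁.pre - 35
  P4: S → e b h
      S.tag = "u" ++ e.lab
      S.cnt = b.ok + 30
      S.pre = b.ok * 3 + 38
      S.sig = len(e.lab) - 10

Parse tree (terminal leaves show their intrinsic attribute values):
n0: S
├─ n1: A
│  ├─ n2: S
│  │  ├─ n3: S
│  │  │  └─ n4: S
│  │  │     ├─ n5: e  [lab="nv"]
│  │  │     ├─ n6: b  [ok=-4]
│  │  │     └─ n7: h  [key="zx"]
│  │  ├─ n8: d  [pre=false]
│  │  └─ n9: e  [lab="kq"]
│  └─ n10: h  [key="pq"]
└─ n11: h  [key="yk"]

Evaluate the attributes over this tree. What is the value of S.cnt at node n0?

1. n5.lab = "nv"  [terminal]
2. n6.ok = -4  [terminal]
3. n7.key = "zx"  [terminal]
4. n4.tag = "unv"  ["u" ++ e.lab]
5. n4.cnt = 26  [b.ok + 30]
6. n4.pre = 26  [b.ok * 3 + 38]
7. n4.sig = -8  [len(e.lab) - 10]
8. n3.tag = "kz"  ["kz"]
9. n3.cnt = -7  [S₁.sig * 3 + 17]
10. n3.pre = 26  [S₁.cnt]
11. n3.sig = -9  [S₁.pre - 35]
12. n8.pre = false  [terminal]
13. n9.lab = "kq"  [terminal]
14. n2.tag = "v"  [if d.pre then S₁.tag else "v"]
15. n2.cnt = 1  [S₁.cnt + 8]
16. n2.pre = 29  [len(e.lab) + 27]
17. n2.sig = 21  [21]
18. n10.key = "pq"  [terminal]
19. n1.lim = -8  [S.cnt + S.sig - 30]
20. n1.hot = "pqw"  [h.key ++ "w"]
21. n11.key = "yk"  [terminal]
22. n0.tag = "ykk"  [h.key ++ "k"]
23. n0.cnt = 0  [A.lim + 8]
24. n0.pre = 10  [A.lim + 18]
25. n0.sig = 19  [19]

0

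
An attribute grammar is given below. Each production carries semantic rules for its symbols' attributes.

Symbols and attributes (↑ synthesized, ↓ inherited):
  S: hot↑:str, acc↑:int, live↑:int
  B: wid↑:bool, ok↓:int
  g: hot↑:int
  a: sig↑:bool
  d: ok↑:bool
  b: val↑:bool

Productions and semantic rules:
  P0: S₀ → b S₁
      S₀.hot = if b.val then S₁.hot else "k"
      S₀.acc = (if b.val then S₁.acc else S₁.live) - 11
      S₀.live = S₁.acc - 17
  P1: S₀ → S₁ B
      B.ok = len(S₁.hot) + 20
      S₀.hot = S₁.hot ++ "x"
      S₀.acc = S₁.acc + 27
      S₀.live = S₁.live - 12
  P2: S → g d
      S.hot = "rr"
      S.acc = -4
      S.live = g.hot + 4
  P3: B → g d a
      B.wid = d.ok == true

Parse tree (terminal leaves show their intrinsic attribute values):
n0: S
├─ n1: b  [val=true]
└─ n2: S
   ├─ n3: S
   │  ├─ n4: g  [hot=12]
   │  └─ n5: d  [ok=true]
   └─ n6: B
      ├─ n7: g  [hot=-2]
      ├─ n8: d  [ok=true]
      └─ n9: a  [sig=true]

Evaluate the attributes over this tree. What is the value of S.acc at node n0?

12

1. n1.val = true  [terminal]
2. n4.hot = 12  [terminal]
3. n5.ok = true  [terminal]
4. n3.hot = "rr"  ["rr"]
5. n3.acc = -4  [-4]
6. n3.live = 16  [g.hot + 4]
7. n6.ok = 22  [len(S₁.hot) + 20]
8. n7.hot = -2  [terminal]
9. n8.ok = true  [terminal]
10. n9.sig = true  [terminal]
11. n6.wid = true  [d.ok == true]
12. n2.hot = "rrx"  [S₁.hot ++ "x"]
13. n2.acc = 23  [S₁.acc + 27]
14. n2.live = 4  [S₁.live - 12]
15. n0.hot = "rrx"  [if b.val then S₁.hot else "k"]
16. n0.acc = 12  [(if b.val then S₁.acc else S₁.live) - 11]
17. n0.live = 6  [S₁.acc - 17]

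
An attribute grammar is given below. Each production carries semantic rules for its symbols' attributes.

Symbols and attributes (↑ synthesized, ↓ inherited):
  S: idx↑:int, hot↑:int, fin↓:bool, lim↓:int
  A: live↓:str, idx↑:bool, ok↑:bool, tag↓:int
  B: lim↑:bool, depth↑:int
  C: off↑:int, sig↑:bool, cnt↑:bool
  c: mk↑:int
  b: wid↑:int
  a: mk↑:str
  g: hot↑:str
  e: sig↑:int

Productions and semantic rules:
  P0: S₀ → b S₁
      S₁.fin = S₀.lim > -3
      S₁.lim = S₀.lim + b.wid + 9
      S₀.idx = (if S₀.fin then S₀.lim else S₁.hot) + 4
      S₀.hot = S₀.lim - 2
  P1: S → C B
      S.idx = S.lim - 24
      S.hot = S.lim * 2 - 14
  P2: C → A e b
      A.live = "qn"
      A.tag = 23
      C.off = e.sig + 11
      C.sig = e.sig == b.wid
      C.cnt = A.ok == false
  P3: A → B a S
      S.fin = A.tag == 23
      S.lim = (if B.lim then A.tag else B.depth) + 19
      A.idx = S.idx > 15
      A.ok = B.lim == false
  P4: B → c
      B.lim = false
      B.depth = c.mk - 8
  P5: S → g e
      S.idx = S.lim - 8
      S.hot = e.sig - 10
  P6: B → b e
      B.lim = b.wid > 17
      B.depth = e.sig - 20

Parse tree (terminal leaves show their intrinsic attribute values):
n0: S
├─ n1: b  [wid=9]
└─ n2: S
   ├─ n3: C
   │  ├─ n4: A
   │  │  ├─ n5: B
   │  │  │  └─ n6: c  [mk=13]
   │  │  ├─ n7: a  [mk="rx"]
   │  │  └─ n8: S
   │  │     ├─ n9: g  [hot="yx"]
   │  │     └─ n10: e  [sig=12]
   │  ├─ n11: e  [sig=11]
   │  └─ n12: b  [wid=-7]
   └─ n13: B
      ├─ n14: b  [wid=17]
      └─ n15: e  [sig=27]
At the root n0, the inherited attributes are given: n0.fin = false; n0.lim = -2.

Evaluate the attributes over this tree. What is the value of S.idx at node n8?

1. n0.fin = false  [given at root]
2. n0.lim = -2  [given at root]
3. n1.wid = 9  [terminal]
4. n2.fin = true  [S₀.lim > -3]
5. n2.lim = 16  [S₀.lim + b.wid + 9]
6. n4.live = "qn"  ["qn"]
7. n4.tag = 23  [23]
8. n6.mk = 13  [terminal]
9. n5.lim = false  [false]
10. n5.depth = 5  [c.mk - 8]
11. n7.mk = "rx"  [terminal]
12. n8.fin = true  [A.tag == 23]
13. n8.lim = 24  [(if B.lim then A.tag else B.depth) + 19]
14. n9.hot = "yx"  [terminal]
15. n10.sig = 12  [terminal]
16. n8.idx = 16  [S.lim - 8]
17. n8.hot = 2  [e.sig - 10]
18. n4.idx = true  [S.idx > 15]
19. n4.ok = true  [B.lim == false]
20. n11.sig = 11  [terminal]
21. n12.wid = -7  [terminal]
22. n3.off = 22  [e.sig + 11]
23. n3.sig = false  [e.sig == b.wid]
24. n3.cnt = false  [A.ok == false]
25. n14.wid = 17  [terminal]
26. n15.sig = 27  [terminal]
27. n13.lim = false  [b.wid > 17]
28. n13.depth = 7  [e.sig - 20]
29. n2.idx = -8  [S.lim - 24]
30. n2.hot = 18  [S.lim * 2 - 14]
31. n0.idx = 22  [(if S₀.fin then S₀.lim else S₁.hot) + 4]
32. n0.hot = -4  [S₀.lim - 2]

16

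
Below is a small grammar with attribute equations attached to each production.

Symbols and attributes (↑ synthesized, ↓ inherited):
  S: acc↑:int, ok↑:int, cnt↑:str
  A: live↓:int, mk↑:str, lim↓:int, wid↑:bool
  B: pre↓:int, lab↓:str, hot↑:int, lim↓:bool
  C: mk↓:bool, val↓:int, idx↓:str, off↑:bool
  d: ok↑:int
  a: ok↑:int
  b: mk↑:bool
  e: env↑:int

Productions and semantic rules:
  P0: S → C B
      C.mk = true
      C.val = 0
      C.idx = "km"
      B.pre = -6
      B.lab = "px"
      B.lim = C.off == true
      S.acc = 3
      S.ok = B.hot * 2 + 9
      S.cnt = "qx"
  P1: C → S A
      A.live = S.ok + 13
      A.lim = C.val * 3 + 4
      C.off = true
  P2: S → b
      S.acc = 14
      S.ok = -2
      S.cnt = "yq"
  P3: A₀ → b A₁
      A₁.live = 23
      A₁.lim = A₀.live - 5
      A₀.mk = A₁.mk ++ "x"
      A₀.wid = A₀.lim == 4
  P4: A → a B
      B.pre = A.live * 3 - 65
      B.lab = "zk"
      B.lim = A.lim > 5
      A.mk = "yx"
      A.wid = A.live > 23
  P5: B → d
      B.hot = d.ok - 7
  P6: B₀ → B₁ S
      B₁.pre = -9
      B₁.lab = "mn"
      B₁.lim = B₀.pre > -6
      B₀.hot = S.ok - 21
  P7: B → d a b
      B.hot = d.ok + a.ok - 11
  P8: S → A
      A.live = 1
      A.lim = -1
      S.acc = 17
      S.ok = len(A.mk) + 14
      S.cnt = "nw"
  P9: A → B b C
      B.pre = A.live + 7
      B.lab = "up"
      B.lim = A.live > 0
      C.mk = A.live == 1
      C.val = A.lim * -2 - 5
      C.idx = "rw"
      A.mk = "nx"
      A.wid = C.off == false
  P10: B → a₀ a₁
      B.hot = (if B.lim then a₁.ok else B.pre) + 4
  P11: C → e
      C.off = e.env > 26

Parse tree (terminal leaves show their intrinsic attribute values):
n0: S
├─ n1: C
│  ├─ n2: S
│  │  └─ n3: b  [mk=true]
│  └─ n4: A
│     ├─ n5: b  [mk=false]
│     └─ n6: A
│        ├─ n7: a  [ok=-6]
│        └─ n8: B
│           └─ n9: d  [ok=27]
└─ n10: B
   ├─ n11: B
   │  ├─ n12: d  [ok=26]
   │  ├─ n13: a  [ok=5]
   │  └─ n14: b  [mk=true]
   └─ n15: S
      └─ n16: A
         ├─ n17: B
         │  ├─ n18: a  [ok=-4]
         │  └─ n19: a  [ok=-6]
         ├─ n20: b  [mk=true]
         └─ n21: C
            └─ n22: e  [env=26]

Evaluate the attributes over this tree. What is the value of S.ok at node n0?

-1

1. n1.mk = true  [true]
2. n1.val = 0  [0]
3. n1.idx = "km"  ["km"]
4. n3.mk = true  [terminal]
5. n2.acc = 14  [14]
6. n2.ok = -2  [-2]
7. n2.cnt = "yq"  ["yq"]
8. n4.live = 11  [S.ok + 13]
9. n4.lim = 4  [C.val * 3 + 4]
10. n5.mk = false  [terminal]
11. n6.live = 23  [23]
12. n6.lim = 6  [A₀.live - 5]
13. n7.ok = -6  [terminal]
14. n8.pre = 4  [A.live * 3 - 65]
15. n8.lab = "zk"  ["zk"]
16. n8.lim = true  [A.lim > 5]
17. n9.ok = 27  [terminal]
18. n8.hot = 20  [d.ok - 7]
19. n6.mk = "yx"  ["yx"]
20. n6.wid = false  [A.live > 23]
21. n4.mk = "yxx"  [A₁.mk ++ "x"]
22. n4.wid = true  [A₀.lim == 4]
23. n1.off = true  [true]
24. n10.pre = -6  [-6]
25. n10.lab = "px"  ["px"]
26. n10.lim = true  [C.off == true]
27. n11.pre = -9  [-9]
28. n11.lab = "mn"  ["mn"]
29. n11.lim = false  [B₀.pre > -6]
30. n12.ok = 26  [terminal]
31. n13.ok = 5  [terminal]
32. n14.mk = true  [terminal]
33. n11.hot = 20  [d.ok + a.ok - 11]
34. n16.live = 1  [1]
35. n16.lim = -1  [-1]
36. n17.pre = 8  [A.live + 7]
37. n17.lab = "up"  ["up"]
38. n17.lim = true  [A.live > 0]
39. n18.ok = -4  [terminal]
40. n19.ok = -6  [terminal]
41. n17.hot = -2  [(if B.lim then a₁.ok else B.pre) + 4]
42. n20.mk = true  [terminal]
43. n21.mk = true  [A.live == 1]
44. n21.val = -3  [A.lim * -2 - 5]
45. n21.idx = "rw"  ["rw"]
46. n22.env = 26  [terminal]
47. n21.off = false  [e.env > 26]
48. n16.mk = "nx"  ["nx"]
49. n16.wid = true  [C.off == false]
50. n15.acc = 17  [17]
51. n15.ok = 16  [len(A.mk) + 14]
52. n15.cnt = "nw"  ["nw"]
53. n10.hot = -5  [S.ok - 21]
54. n0.acc = 3  [3]
55. n0.ok = -1  [B.hot * 2 + 9]
56. n0.cnt = "qx"  ["qx"]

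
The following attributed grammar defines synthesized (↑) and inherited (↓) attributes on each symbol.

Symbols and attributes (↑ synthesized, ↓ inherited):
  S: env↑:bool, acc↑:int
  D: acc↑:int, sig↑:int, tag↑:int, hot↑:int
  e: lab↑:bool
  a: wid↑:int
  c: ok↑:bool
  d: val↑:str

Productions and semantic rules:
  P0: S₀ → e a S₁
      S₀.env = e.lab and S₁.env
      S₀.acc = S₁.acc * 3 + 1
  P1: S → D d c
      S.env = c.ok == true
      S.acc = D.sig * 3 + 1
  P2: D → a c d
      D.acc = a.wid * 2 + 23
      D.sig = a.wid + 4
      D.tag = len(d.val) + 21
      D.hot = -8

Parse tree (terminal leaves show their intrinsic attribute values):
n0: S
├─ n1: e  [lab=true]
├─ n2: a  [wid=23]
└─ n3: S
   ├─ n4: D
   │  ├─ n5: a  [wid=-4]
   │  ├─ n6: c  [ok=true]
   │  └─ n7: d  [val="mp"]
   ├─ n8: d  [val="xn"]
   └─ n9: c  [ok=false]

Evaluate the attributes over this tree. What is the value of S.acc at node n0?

1. n1.lab = true  [terminal]
2. n2.wid = 23  [terminal]
3. n5.wid = -4  [terminal]
4. n6.ok = true  [terminal]
5. n7.val = "mp"  [terminal]
6. n4.acc = 15  [a.wid * 2 + 23]
7. n4.sig = 0  [a.wid + 4]
8. n4.tag = 23  [len(d.val) + 21]
9. n4.hot = -8  [-8]
10. n8.val = "xn"  [terminal]
11. n9.ok = false  [terminal]
12. n3.env = false  [c.ok == true]
13. n3.acc = 1  [D.sig * 3 + 1]
14. n0.env = false  [e.lab and S₁.env]
15. n0.acc = 4  [S₁.acc * 3 + 1]

4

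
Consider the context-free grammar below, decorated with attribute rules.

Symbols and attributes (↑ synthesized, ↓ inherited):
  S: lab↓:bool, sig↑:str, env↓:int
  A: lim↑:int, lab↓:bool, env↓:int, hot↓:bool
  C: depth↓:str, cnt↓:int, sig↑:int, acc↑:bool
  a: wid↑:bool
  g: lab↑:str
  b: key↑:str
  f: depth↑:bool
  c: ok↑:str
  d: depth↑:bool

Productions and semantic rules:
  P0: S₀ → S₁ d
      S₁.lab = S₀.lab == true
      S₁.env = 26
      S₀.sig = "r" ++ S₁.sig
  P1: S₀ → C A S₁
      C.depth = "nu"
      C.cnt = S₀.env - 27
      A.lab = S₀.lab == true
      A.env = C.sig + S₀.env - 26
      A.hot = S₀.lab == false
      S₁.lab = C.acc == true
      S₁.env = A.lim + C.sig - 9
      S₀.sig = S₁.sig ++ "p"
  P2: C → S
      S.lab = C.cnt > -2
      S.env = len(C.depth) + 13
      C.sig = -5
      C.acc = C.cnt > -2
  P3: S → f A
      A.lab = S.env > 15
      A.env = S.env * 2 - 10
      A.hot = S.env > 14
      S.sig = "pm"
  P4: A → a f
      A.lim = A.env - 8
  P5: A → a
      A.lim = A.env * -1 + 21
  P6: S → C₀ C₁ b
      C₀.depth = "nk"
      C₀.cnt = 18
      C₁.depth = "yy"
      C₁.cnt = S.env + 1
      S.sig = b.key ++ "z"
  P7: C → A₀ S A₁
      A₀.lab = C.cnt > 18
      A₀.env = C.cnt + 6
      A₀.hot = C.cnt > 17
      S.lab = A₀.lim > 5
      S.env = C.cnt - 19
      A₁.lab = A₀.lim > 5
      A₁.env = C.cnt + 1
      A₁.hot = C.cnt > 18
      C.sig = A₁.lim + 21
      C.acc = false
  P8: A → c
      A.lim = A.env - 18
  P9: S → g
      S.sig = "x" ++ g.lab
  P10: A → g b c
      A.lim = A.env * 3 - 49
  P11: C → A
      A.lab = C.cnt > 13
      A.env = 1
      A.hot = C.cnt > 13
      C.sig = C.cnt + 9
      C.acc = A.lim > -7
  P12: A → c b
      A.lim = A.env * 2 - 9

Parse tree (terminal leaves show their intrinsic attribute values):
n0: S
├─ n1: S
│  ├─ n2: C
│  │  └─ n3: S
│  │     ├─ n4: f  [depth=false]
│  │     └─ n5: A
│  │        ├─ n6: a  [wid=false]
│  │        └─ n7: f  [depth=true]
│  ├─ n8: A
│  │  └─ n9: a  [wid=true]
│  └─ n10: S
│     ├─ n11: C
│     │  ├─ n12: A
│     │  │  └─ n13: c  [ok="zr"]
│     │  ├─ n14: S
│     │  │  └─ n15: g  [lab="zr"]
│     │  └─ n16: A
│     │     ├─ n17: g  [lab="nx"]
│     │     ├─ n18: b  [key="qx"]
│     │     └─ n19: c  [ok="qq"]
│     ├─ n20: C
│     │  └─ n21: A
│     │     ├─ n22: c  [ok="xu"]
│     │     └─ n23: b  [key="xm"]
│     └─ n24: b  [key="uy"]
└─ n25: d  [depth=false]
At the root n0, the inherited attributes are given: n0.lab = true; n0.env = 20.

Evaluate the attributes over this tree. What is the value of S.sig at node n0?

1. n0.lab = true  [given at root]
2. n0.env = 20  [given at root]
3. n1.lab = true  [S₀.lab == true]
4. n1.env = 26  [26]
5. n2.depth = "nu"  ["nu"]
6. n2.cnt = -1  [S₀.env - 27]
7. n3.lab = true  [C.cnt > -2]
8. n3.env = 15  [len(C.depth) + 13]
9. n4.depth = false  [terminal]
10. n5.lab = false  [S.env > 15]
11. n5.env = 20  [S.env * 2 - 10]
12. n5.hot = true  [S.env > 14]
13. n6.wid = false  [terminal]
14. n7.depth = true  [terminal]
15. n5.lim = 12  [A.env - 8]
16. n3.sig = "pm"  ["pm"]
17. n2.sig = -5  [-5]
18. n2.acc = true  [C.cnt > -2]
19. n8.lab = true  [S₀.lab == true]
20. n8.env = -5  [C.sig + S₀.env - 26]
21. n8.hot = false  [S₀.lab == false]
22. n9.wid = true  [terminal]
23. n8.lim = 26  [A.env * -1 + 21]
24. n10.lab = true  [C.acc == true]
25. n10.env = 12  [A.lim + C.sig - 9]
26. n11.depth = "nk"  ["nk"]
27. n11.cnt = 18  [18]
28. n12.lab = false  [C.cnt > 18]
29. n12.env = 24  [C.cnt + 6]
30. n12.hot = true  [C.cnt > 17]
31. n13.ok = "zr"  [terminal]
32. n12.lim = 6  [A.env - 18]
33. n14.lab = true  [A₀.lim > 5]
34. n14.env = -1  [C.cnt - 19]
35. n15.lab = "zr"  [terminal]
36. n14.sig = "xzr"  ["x" ++ g.lab]
37. n16.lab = true  [A₀.lim > 5]
38. n16.env = 19  [C.cnt + 1]
39. n16.hot = false  [C.cnt > 18]
40. n17.lab = "nx"  [terminal]
41. n18.key = "qx"  [terminal]
42. n19.ok = "qq"  [terminal]
43. n16.lim = 8  [A.env * 3 - 49]
44. n11.sig = 29  [A₁.lim + 21]
45. n11.acc = false  [false]
46. n20.depth = "yy"  ["yy"]
47. n20.cnt = 13  [S.env + 1]
48. n21.lab = false  [C.cnt > 13]
49. n21.env = 1  [1]
50. n21.hot = false  [C.cnt > 13]
51. n22.ok = "xu"  [terminal]
52. n23.key = "xm"  [terminal]
53. n21.lim = -7  [A.env * 2 - 9]
54. n20.sig = 22  [C.cnt + 9]
55. n20.acc = false  [A.lim > -7]
56. n24.key = "uy"  [terminal]
57. n10.sig = "uyz"  [b.key ++ "z"]
58. n1.sig = "uyzp"  [S₁.sig ++ "p"]
59. n25.depth = false  [terminal]
60. n0.sig = "ruyzp"  ["r" ++ S₁.sig]

"ruyzp"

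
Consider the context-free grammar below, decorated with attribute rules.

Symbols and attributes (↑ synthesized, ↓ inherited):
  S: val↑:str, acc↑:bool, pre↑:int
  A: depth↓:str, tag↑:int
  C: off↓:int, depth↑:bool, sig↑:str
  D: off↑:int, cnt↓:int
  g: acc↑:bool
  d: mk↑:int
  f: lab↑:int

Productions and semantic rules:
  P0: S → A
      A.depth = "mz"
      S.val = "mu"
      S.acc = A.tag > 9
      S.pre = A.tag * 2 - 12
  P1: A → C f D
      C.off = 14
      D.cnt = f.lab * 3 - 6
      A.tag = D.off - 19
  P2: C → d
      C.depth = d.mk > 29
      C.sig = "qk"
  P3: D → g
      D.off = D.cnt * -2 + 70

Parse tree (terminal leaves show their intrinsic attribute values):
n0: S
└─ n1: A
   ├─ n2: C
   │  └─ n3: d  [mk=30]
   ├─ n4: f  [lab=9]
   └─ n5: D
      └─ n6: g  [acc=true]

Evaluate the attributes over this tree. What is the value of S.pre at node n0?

1. n1.depth = "mz"  ["mz"]
2. n2.off = 14  [14]
3. n3.mk = 30  [terminal]
4. n2.depth = true  [d.mk > 29]
5. n2.sig = "qk"  ["qk"]
6. n4.lab = 9  [terminal]
7. n5.cnt = 21  [f.lab * 3 - 6]
8. n6.acc = true  [terminal]
9. n5.off = 28  [D.cnt * -2 + 70]
10. n1.tag = 9  [D.off - 19]
11. n0.val = "mu"  ["mu"]
12. n0.acc = false  [A.tag > 9]
13. n0.pre = 6  [A.tag * 2 - 12]

6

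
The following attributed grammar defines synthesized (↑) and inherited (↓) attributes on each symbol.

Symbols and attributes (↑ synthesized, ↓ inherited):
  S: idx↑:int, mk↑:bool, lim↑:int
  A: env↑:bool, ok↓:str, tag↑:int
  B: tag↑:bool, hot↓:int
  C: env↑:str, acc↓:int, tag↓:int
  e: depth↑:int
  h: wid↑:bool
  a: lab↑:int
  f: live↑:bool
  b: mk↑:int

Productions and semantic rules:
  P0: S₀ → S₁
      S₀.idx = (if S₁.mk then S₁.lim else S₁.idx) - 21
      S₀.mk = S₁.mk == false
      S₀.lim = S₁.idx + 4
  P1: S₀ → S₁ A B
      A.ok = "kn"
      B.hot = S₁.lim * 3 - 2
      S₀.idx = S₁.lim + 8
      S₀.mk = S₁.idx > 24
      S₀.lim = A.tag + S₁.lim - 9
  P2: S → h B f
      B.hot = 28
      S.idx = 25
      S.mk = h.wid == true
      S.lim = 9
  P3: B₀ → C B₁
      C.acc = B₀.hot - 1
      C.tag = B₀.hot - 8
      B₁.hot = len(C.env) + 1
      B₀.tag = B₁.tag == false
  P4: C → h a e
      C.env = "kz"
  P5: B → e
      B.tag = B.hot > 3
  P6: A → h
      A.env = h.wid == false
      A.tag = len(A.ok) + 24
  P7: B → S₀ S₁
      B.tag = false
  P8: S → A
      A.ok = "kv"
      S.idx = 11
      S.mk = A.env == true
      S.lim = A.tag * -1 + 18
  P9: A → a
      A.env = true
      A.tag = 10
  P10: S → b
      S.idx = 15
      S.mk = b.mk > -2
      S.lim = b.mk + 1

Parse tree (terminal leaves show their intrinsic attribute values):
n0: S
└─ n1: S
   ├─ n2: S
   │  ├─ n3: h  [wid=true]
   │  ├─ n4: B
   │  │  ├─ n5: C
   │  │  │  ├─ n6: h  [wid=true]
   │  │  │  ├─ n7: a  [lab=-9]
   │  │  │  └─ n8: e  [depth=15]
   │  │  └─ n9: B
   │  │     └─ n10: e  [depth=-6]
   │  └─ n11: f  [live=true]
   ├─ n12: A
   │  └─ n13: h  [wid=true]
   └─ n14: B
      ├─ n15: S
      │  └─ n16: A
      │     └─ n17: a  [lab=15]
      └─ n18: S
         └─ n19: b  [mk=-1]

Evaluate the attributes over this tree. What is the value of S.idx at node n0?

5

1. n3.wid = true  [terminal]
2. n4.hot = 28  [28]
3. n5.acc = 27  [B₀.hot - 1]
4. n5.tag = 20  [B₀.hot - 8]
5. n6.wid = true  [terminal]
6. n7.lab = -9  [terminal]
7. n8.depth = 15  [terminal]
8. n5.env = "kz"  ["kz"]
9. n9.hot = 3  [len(C.env) + 1]
10. n10.depth = -6  [terminal]
11. n9.tag = false  [B.hot > 3]
12. n4.tag = true  [B₁.tag == false]
13. n11.live = true  [terminal]
14. n2.idx = 25  [25]
15. n2.mk = true  [h.wid == true]
16. n2.lim = 9  [9]
17. n12.ok = "kn"  ["kn"]
18. n13.wid = true  [terminal]
19. n12.env = false  [h.wid == false]
20. n12.tag = 26  [len(A.ok) + 24]
21. n14.hot = 25  [S₁.lim * 3 - 2]
22. n16.ok = "kv"  ["kv"]
23. n17.lab = 15  [terminal]
24. n16.env = true  [true]
25. n16.tag = 10  [10]
26. n15.idx = 11  [11]
27. n15.mk = true  [A.env == true]
28. n15.lim = 8  [A.tag * -1 + 18]
29. n19.mk = -1  [terminal]
30. n18.idx = 15  [15]
31. n18.mk = true  [b.mk > -2]
32. n18.lim = 0  [b.mk + 1]
33. n14.tag = false  [false]
34. n1.idx = 17  [S₁.lim + 8]
35. n1.mk = true  [S₁.idx > 24]
36. n1.lim = 26  [A.tag + S₁.lim - 9]
37. n0.idx = 5  [(if S₁.mk then S₁.lim else S₁.idx) - 21]
38. n0.mk = false  [S₁.mk == false]
39. n0.lim = 21  [S₁.idx + 4]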